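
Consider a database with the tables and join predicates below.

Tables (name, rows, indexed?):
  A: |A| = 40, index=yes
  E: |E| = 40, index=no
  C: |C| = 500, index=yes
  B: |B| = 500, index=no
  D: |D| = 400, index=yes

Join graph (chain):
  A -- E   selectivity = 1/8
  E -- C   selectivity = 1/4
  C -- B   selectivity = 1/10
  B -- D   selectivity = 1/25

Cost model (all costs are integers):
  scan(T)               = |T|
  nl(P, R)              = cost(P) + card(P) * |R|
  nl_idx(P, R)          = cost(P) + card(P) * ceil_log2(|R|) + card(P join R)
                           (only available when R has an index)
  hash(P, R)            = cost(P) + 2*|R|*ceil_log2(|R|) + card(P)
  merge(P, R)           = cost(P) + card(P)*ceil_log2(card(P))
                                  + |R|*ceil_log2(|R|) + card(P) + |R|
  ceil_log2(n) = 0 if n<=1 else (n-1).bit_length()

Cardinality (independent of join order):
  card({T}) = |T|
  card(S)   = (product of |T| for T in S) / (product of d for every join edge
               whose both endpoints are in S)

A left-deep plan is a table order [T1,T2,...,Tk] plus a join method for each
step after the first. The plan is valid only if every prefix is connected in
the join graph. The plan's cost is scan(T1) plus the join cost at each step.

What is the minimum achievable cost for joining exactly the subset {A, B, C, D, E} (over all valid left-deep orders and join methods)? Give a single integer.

1298160

Selinger DP over subsets of {A,B,C,D,E}:
  {A}: scan cost=40, card=40
  {E}: scan cost=40, card=40
  {C}: scan cost=500, card=500
  {B}: scan cost=500, card=500
  {D}: scan cost=400, card=400
  {AE}: card=200; try (A,nl_idx)→480, (E,hash)→560, (A,hash)→560, (E,merge)→600, (A,merge)→600, (E,nl)→1640 …(+1); best=480 via (A,nl_idx)
  {CE}: card=5000; try (E,hash)→1480, (C,merge)→5320, (C,nl_idx)→5400, (E,merge)→5780, (C,hash)→9080, (C,nl)→20040 …(+1); best=1480 via (E,hash)
  {BC}: card=25000; try (C,hash)→10000, (B,hash)→10000, (C,merge)→10500, (B,merge)→10500, (C,nl_idx)→30000, (C,nl)→250500 …(+1); best=10000 via (C,hash)
  {BD}: card=8000; try (D,hash)→8200, (B,merge)→9400, (D,merge)→9500, (B,hash)→9800, (D,nl_idx)→13000, (B,nl)→200400 …(+1); best=8200 via (D,hash)
  {ACE}: card=25000; try (A,hash)→6960, (C,merge)→7280, (C,hash)→9680, (C,nl_idx)→27280, (A,nl_idx)→56480, (A,merge)→71760 …(+2); best=6960 via (A,hash)
  {BCE}: card=250000; try (B,hash)→15480, (E,hash)→35480, (B,merge)→76480, (E,merge)→410280, (E,nl)→1010000, (B,nl)→2501480; best=15480 via (B,hash)
  {BCD}: card=400000; try (C,hash)→25200, (D,hash)→42200, (C,merge)→125200, (D,merge)→414000, (C,nl_idx)→480200, (D,nl_idx)→635000 …(+2); best=25200 via (C,hash)
  {ABCE}: card=1250000; try (B,hash)→40960, (A,hash)→265960, (B,merge)→411960, (A,nl_idx)→2765480, (A,merge)→4765760, (A,nl)→10015480 …(+1); best=40960 via (B,hash)
  {BCDE}: card=4000000; try (D,hash)→272680, (E,hash)→425680, (D,merge)→4769480, (D,nl_idx)→6265480, (E,merge)→8025480, (E,nl)→16025200 …(+1); best=272680 via (D,hash)
  {ABCDE}: card=20000000; try (D,hash)→1298160, (A,hash)→4273160, (D,merge)→27544960, (D,nl_idx)→31290960, (A,nl_idx)→44272680, (A,merge)→92272960 …(+2); best=1298160 via (D,hash)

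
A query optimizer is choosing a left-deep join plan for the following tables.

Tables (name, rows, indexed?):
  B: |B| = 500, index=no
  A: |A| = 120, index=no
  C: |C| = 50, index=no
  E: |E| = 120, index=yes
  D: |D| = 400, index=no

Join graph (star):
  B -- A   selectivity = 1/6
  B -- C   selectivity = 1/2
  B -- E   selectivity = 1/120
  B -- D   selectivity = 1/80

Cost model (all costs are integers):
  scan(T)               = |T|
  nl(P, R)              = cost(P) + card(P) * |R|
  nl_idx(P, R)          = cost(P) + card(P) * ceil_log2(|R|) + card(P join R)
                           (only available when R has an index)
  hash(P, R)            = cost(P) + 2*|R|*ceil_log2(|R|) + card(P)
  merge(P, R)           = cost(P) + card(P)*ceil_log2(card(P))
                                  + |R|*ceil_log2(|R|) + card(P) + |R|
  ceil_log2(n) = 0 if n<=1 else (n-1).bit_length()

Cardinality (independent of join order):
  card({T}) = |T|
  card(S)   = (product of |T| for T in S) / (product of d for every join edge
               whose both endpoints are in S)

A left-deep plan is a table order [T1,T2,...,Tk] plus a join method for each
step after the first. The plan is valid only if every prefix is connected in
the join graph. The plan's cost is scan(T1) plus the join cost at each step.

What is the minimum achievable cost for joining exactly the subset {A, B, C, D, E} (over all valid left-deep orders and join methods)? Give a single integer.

Selinger DP over subsets of {A,B,C,D,E}:
  {B}: scan cost=500, card=500
  {A}: scan cost=120, card=120
  {C}: scan cost=50, card=50
  {E}: scan cost=120, card=120
  {D}: scan cost=400, card=400
  {AB}: card=10000; try (A,hash)→2680, (B,merge)→6080, (A,merge)→6460, (B,hash)→9240, (B,nl)→60120, (A,nl)→60500; best=2680 via (A,hash)
  {BC}: card=12500; try (C,hash)→1600, (B,merge)→5400, (C,merge)→5850, (B,hash)→9100, (B,nl)→25050, (C,nl)→25500; best=1600 via (C,hash)
  {BE}: card=500; try (E,hash)→2680, (E,nl_idx)→4500, (B,merge)→6080, (E,merge)→6460, (B,hash)→9240, (B,nl)→60120 …(+1); best=2680 via (E,hash)
  {BD}: card=2500; try (D,hash)→8200, (B,merge)→9400, (D,merge)→9500, (B,hash)→9800, (B,nl)→200400, (D,nl)→200500; best=8200 via (D,hash)
  {ABC}: card=250000; try (C,hash)→13280, (A,hash)→15780, (C,merge)→153030, (A,merge)→190060, (C,nl)→502680, (A,nl)→1501600; best=13280 via (C,hash)
  {ABE}: card=10000; try (A,hash)→4860, (A,merge)→8640, (E,hash)→14360, (A,nl)→62680, (E,nl_idx)→82680, (E,merge)→153640 …(+1); best=4860 via (A,hash)
  {ABD}: card=50000; try (A,hash)→12380, (D,hash)→19880, (A,merge)→41660, (D,merge)→156680, (A,nl)→308200, (D,nl)→4002680; best=12380 via (A,hash)
  {BCE}: card=12500; try (C,hash)→3780, (C,merge)→8030, (E,hash)→15780, (C,nl)→27680, (E,nl_idx)→101600, (E,merge)→190060 …(+1); best=3780 via (C,hash)
  {BCD}: card=62500; try (C,hash)→11300, (D,hash)→21300, (C,merge)→41050, (C,nl)→133200, (D,merge)→193100, (D,nl)→5001600; best=11300 via (C,hash)
  {BDE}: card=2500; try (D,hash)→10380, (D,merge)→11680, (E,hash)→12380, (E,nl_idx)→28200, (E,merge)→41660, (D,nl)→202680 …(+1); best=10380 via (D,hash)
  {ABCE}: card=250000; try (C,hash)→15460, (A,hash)→17960, (C,merge)→155210, (A,merge)→192240, (E,hash)→264960, (C,nl)→504860 …(+4); best=15460 via (C,hash)
  {ABCD}: card=1250000; try (C,hash)→62980, (A,hash)→75480, (D,hash)→270480, (C,merge)→862730, (A,merge)→1074760, (C,nl)→2512380 …(+3); best=62980 via (C,hash)
  {ABDE}: card=50000; try (A,hash)→14560, (D,hash)→22060, (A,merge)→43840, (E,hash)→64060, (D,merge)→158860, (A,nl)→310380 …(+4); best=14560 via (A,hash)
  {BCDE}: card=62500; try (C,hash)→13480, (D,hash)→23480, (C,merge)→43230, (E,hash)→75480, (C,nl)→135380, (D,merge)→195280 …(+4); best=13480 via (C,hash)
  {ABCDE}: card=1250000; try (C,hash)→65160, (A,hash)→77660, (D,hash)→272660, (C,merge)→864910, (A,merge)→1076940, (E,hash)→1314660 …(+7); best=65160 via (C,hash)

65160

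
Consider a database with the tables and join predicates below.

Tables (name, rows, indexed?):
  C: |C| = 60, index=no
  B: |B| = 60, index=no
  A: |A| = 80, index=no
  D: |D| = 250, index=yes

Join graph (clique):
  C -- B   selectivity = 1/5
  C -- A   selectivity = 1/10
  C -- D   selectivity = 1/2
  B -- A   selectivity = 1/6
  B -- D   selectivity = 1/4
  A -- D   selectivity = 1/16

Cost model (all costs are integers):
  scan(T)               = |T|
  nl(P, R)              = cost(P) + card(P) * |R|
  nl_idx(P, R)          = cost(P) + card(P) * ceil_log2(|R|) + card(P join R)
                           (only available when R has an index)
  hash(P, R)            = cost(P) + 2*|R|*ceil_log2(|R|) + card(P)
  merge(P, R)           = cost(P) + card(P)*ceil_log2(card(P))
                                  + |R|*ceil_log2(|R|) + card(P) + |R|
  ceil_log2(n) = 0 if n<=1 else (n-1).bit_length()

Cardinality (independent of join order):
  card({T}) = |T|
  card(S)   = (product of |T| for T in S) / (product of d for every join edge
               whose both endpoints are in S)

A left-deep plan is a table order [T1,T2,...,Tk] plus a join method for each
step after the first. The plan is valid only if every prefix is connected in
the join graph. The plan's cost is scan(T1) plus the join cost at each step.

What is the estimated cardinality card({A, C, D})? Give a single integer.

Tables in S: A(80), C(60), D(250)
Edges inside S: C-A(d=10), C-D(d=2), A-D(d=16)
numerator = 80 * 60 * 250 = 1200000
denominator = 10 * 2 * 16 = 320
card(S) = 1200000 / 320 = 3750

3750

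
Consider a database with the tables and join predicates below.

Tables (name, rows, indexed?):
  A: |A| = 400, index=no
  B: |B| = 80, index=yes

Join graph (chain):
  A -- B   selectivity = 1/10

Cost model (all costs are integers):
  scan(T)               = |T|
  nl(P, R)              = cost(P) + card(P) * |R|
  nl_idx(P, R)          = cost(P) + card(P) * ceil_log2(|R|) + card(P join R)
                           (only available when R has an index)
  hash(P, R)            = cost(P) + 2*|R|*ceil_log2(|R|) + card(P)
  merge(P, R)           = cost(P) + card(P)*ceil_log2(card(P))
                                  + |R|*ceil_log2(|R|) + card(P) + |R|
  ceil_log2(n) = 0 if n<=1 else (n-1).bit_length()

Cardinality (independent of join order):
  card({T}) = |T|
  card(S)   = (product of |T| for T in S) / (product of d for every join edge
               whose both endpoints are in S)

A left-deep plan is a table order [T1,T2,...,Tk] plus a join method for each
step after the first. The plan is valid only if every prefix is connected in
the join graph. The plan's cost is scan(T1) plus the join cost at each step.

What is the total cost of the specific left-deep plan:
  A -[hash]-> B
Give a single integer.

step 1: scan A: cost=400, card=400
step 2: join B via hash
    card(P join B) = 400*80/(10) = 3200
    cost = 400 + 2*80*7 + 400 = 1920

1920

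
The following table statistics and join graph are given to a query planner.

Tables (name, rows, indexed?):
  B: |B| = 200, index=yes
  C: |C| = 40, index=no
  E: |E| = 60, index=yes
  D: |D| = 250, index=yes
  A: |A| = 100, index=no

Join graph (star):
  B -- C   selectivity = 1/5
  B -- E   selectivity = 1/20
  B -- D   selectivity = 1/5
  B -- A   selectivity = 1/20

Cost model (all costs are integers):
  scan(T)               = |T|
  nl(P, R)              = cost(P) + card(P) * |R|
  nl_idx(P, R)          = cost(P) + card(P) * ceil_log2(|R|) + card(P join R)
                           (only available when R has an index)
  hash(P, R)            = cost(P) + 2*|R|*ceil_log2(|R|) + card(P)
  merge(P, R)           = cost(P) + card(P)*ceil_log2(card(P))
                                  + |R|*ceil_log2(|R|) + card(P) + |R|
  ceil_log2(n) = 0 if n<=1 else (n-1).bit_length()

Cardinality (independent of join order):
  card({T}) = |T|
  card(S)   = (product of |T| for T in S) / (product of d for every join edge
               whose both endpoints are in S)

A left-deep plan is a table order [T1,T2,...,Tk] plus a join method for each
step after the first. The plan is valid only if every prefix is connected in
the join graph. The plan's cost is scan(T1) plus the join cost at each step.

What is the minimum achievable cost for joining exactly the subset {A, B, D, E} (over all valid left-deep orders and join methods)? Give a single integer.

10120

Selinger DP over subsets of {A,B,D,E}:
  {B}: scan cost=200, card=200
  {E}: scan cost=60, card=60
  {D}: scan cost=250, card=250
  {A}: scan cost=100, card=100
  {BE}: card=600; try (E,hash)→1120, (B,nl_idx)→1140, (E,nl_idx)→2000, (B,merge)→2280, (E,merge)→2420, (B,hash)→3320 …(+2); best=1120 via (E,hash)
  {BD}: card=10000; try (B,hash)→3700, (D,merge)→4250, (B,merge)→4300, (D,hash)→4400, (D,nl_idx)→11800, (B,nl_idx)→12250 …(+2); best=3700 via (B,hash)
  {AB}: card=1000; try (A,hash)→1800, (B,nl_idx)→1900, (B,merge)→2700, (A,merge)→2800, (B,hash)→3400, (B,nl)→20100 …(+1); best=1800 via (A,hash)
  {BDE}: card=30000; try (D,hash)→5720, (D,merge)→9970, (E,hash)→14420, (D,nl_idx)→35920, (E,nl_idx)→93700, (D,nl)→151120 …(+2); best=5720 via (D,hash)
  {ABE}: card=3000; try (A,hash)→3120, (E,hash)→3520, (A,merge)→8520, (E,nl_idx)→10800, (E,merge)→13220, (A,nl)→61120 …(+1); best=3120 via (A,hash)
  {ABD}: card=50000; try (D,hash)→6800, (D,merge)→15050, (A,hash)→15100, (D,nl_idx)→59800, (A,merge)→154500, (D,nl)→251800 …(+1); best=6800 via (D,hash)
  {ABDE}: card=150000; try (D,hash)→10120, (A,hash)→37120, (D,merge)→44370, (E,hash)→57520, (D,nl_idx)→177120, (E,nl_idx)→456800 …(+5); best=10120 via (D,hash)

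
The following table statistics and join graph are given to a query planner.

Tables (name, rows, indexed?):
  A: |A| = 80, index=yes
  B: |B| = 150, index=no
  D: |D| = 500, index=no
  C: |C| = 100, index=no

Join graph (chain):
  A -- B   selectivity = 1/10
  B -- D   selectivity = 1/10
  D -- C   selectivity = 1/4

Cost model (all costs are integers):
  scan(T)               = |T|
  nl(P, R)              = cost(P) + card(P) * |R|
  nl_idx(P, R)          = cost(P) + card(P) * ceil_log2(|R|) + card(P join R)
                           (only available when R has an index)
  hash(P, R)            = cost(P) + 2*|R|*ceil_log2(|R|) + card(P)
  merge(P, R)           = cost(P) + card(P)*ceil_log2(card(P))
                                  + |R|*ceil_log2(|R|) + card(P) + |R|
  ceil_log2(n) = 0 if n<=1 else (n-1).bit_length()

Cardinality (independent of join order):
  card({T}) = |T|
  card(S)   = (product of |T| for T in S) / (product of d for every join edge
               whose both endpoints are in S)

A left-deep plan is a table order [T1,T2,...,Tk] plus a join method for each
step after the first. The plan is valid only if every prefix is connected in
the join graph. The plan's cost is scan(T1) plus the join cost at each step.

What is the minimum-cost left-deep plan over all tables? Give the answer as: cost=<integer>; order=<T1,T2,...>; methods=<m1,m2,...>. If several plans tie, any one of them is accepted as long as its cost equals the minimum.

Selinger DP (subsets sized 1..n):
  {A}: scan cost=80, card=80
  {B}: scan cost=150, card=150
  {D}: scan cost=500, card=500
  {C}: scan cost=100, card=100
  {AB}: card=1200; try (A,hash)→1420, (B,merge)→2070, (A,merge)→2140, (A,nl_idx)→2400, (B,hash)→2560, (B,nl)→12080 …(+1); best=1420 via (A,hash)
  {BD}: card=7500; try (B,hash)→3400, (D,merge)→6500, (B,merge)→6850, (D,hash)→9300, (D,nl)→75150, (B,nl)→75500; best=3400 via (B,hash)
  {CD}: card=12500; try (C,hash)→2400, (D,merge)→5900, (C,merge)→6300, (D,hash)→9200, (D,nl)→50100, (C,nl)→50500; best=2400 via (C,hash)
  {ABD}: card=60000; try (D,hash)→11620, (A,hash)→12020, (D,merge)→20820, (A,merge)→109040, (A,nl_idx)→115900, (D,nl)→601420 …(+1); best=11620 via (D,hash)
  {BCD}: card=187500; try (C,hash)→12300, (B,hash)→17300, (C,merge)→109200, (B,merge)→191250, (C,nl)→753400, (B,nl)→1877400; best=12300 via (C,hash)
  {ABCD}: card=1500000; try (C,hash)→73020, (A,hash)→200920, (C,merge)→1032420, (A,nl_idx)→2824800, (A,merge)→3575440, (C,nl)→6011620 …(+1); best=73020 via (C,hash)

cost=73020; order=B,A,D,C; methods=hash,hash,hash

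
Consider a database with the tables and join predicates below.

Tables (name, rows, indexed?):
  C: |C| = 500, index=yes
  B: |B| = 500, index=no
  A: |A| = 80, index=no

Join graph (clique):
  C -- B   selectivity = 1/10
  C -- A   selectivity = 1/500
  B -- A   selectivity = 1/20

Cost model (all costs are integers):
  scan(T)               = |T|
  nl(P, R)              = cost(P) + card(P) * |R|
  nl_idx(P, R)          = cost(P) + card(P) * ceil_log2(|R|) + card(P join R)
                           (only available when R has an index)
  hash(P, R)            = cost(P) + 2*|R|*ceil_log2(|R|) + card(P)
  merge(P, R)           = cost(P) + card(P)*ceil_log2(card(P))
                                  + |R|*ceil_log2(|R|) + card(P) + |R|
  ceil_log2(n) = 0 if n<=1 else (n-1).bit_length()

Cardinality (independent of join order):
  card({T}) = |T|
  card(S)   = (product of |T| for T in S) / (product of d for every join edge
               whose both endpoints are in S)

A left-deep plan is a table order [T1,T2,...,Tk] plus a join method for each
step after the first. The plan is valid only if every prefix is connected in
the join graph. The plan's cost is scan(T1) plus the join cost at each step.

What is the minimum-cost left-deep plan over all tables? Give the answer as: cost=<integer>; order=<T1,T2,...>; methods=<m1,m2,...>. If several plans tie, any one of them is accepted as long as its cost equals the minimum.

Selinger DP (subsets sized 1..n):
  {C}: scan cost=500, card=500
  {B}: scan cost=500, card=500
  {A}: scan cost=80, card=80
  {BC}: card=25000; try (C,hash)→10000, (B,hash)→10000, (C,merge)→10500, (B,merge)→10500, (C,nl_idx)→30000, (C,nl)→250500 …(+1); best=10000 via (C,hash)
  {AC}: card=80; try (C,nl_idx)→880, (A,hash)→2120, (C,merge)→5720, (A,merge)→6140, (C,hash)→9160, (C,nl)→40080 …(+1); best=880 via (C,nl_idx)
  {AB}: card=2000; try (A,hash)→2120, (B,merge)→5720, (A,merge)→6140, (B,hash)→9160, (B,nl)→40080, (A,nl)→40500; best=2120 via (A,hash)
  {ABC}: card=200; try (B,merge)→6520, (B,hash)→9960, (C,hash)→13120, (C,nl_idx)→20320, (C,merge)→31120, (A,hash)→36120 …(+4); best=6520 via (B,merge)

cost=6520; order=A,C,B; methods=nl_idx,merge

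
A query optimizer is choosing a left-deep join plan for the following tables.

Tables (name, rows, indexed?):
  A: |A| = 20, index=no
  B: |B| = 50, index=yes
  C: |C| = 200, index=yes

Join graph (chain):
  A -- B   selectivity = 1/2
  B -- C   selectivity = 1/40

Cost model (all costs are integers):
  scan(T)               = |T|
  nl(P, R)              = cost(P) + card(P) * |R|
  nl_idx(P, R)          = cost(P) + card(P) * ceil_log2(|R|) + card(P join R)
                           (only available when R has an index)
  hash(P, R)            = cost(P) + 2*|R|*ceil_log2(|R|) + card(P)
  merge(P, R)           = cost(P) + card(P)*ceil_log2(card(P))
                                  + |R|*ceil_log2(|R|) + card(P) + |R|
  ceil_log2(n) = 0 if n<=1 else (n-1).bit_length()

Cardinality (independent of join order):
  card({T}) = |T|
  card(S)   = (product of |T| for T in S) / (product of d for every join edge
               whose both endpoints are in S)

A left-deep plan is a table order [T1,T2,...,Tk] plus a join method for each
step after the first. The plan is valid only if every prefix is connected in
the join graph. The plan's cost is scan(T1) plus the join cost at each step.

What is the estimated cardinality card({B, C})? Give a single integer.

250

Tables in S: B(50), C(200)
Edges inside S: B-C(d=40)
numerator = 50 * 200 = 10000
denominator = 40 = 40
card(S) = 10000 / 40 = 250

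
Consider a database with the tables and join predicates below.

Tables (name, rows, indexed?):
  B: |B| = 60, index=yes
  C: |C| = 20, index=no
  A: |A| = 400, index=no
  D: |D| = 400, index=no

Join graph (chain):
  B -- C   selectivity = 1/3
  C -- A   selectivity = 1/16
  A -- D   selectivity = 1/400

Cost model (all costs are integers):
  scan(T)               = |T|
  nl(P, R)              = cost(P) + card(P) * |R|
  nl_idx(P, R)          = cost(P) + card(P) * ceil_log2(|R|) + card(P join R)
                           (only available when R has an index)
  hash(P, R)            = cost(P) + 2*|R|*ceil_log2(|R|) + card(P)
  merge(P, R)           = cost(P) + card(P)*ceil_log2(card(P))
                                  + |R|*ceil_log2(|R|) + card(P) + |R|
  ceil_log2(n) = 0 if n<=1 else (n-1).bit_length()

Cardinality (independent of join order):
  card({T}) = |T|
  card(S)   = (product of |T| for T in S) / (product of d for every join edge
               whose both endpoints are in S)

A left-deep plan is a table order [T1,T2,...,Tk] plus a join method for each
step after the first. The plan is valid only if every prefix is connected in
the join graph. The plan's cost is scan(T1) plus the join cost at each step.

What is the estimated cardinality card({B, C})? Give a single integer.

400

Tables in S: B(60), C(20)
Edges inside S: B-C(d=3)
numerator = 60 * 20 = 1200
denominator = 3 = 3
card(S) = 1200 / 3 = 400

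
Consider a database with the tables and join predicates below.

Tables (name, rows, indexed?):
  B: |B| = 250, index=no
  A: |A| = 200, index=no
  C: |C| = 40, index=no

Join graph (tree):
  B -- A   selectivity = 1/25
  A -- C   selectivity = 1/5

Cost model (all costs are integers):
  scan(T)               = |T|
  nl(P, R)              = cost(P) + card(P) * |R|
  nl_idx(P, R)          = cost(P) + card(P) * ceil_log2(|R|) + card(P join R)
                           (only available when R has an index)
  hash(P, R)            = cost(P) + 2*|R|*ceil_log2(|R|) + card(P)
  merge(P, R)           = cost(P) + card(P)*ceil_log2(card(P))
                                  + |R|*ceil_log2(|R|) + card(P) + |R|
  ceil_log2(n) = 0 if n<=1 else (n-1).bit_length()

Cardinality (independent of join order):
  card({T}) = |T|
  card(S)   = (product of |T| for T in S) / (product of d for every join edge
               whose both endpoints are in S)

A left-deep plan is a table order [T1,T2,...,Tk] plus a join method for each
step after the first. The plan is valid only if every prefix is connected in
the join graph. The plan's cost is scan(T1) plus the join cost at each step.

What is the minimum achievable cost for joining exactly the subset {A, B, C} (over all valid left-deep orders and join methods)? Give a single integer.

Selinger DP over subsets of {A,B,C}:
  {B}: scan cost=250, card=250
  {A}: scan cost=200, card=200
  {C}: scan cost=40, card=40
  {AB}: card=2000; try (A,hash)→3700, (B,merge)→4250, (A,merge)→4300, (B,hash)→4400, (B,nl)→50200, (A,nl)→50250; best=3700 via (A,hash)
  {AC}: card=1600; try (C,hash)→880, (A,merge)→2120, (C,merge)→2280, (A,hash)→3280, (A,nl)→8040, (C,nl)→8200; best=880 via (C,hash)
  {ABC}: card=16000; try (C,hash)→6180, (B,hash)→6480, (B,merge)→22330, (C,merge)→27980, (C,nl)→83700, (B,nl)→400880; best=6180 via (C,hash)

6180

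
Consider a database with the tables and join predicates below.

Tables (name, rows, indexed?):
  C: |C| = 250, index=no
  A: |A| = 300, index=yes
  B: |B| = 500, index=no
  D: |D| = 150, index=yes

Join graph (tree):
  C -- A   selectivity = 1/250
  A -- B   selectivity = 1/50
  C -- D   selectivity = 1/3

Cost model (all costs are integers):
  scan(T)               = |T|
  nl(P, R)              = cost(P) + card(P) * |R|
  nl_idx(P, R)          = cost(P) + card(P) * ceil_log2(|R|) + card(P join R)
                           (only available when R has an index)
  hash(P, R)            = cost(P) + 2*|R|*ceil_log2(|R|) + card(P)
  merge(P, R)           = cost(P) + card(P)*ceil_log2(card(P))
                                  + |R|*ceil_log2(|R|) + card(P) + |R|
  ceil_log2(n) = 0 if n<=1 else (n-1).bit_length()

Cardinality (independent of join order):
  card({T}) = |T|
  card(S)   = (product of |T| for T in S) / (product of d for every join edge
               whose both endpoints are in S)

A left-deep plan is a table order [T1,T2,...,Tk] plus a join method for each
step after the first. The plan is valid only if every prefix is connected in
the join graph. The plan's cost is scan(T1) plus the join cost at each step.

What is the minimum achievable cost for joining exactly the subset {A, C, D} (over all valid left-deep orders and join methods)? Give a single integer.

5500

Selinger DP over subsets of {A,C,D}:
  {C}: scan cost=250, card=250
  {A}: scan cost=300, card=300
  {D}: scan cost=150, card=150
  {AC}: card=300; try (A,nl_idx)→2800, (C,hash)→4600, (A,merge)→5500, (C,merge)→5550, (A,hash)→5900, (A,nl)→75250 …(+1); best=2800 via (A,nl_idx)
  {CD}: card=12500; try (D,hash)→2900, (C,merge)→3750, (D,merge)→3850, (C,hash)→4300, (D,nl_idx)→14750, (C,nl)→37650 …(+1); best=2900 via (D,hash)
  {ACD}: card=15000; try (D,hash)→5500, (D,merge)→7150, (D,nl_idx)→20200, (A,hash)→20800, (D,nl)→47800, (A,nl_idx)→130400 …(+2); best=5500 via (D,hash)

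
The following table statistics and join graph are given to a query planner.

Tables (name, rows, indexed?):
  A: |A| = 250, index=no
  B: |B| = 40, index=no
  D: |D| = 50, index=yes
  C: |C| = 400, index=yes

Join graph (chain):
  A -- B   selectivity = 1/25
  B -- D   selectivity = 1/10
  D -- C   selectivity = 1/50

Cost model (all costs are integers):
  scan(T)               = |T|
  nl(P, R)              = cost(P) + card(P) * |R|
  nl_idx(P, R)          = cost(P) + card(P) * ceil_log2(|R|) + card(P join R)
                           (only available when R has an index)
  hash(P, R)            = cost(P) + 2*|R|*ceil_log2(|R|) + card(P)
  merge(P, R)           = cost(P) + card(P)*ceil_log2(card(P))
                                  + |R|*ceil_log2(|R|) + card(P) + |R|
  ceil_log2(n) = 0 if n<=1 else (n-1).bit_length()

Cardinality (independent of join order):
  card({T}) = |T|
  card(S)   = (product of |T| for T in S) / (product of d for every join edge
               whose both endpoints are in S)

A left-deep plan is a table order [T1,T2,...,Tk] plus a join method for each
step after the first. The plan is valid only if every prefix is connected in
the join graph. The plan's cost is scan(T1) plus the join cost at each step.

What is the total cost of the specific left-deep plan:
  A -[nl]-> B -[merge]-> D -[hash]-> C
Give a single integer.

23800

step 1: scan A: cost=250, card=250
step 2: join B via nl
    card(P join B) = 250*40/(25) = 400
    cost = 250 + 250*40 = 10250
step 3: join D via merge
    card(P join D) = 400*50/(10) = 2000
    cost = 10250 + 400*9 + 50*6 + 400 + 50 = 14600
step 4: join C via hash
    card(P join C) = 2000*400/(50) = 16000
    cost = 14600 + 2*400*9 + 2000 = 23800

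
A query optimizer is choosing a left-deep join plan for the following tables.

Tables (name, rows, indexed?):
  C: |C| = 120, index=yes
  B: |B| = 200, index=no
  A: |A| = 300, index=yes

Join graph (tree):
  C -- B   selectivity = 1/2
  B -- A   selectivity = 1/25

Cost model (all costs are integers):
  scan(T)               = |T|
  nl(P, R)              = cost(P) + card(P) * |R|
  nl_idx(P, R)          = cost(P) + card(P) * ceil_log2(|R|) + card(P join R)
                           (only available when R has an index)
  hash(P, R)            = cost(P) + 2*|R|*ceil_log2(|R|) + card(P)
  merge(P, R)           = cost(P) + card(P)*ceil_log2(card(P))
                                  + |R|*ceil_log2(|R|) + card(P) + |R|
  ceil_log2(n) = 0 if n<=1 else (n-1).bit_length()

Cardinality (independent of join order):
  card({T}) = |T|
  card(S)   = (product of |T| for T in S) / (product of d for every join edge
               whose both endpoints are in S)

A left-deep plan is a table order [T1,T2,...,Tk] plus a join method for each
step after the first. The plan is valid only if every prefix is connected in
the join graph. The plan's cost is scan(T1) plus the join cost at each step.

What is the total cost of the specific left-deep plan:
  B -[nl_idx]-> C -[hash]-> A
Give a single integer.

31000

step 1: scan B: cost=200, card=200
step 2: join C via nl_idx
    card(P join C) = 200*120/(2) = 12000
    cost = 200 + 200*7 + 12000 = 13600
step 3: join A via hash
    card(P join A) = 12000*300/(25) = 144000
    cost = 13600 + 2*300*9 + 12000 = 31000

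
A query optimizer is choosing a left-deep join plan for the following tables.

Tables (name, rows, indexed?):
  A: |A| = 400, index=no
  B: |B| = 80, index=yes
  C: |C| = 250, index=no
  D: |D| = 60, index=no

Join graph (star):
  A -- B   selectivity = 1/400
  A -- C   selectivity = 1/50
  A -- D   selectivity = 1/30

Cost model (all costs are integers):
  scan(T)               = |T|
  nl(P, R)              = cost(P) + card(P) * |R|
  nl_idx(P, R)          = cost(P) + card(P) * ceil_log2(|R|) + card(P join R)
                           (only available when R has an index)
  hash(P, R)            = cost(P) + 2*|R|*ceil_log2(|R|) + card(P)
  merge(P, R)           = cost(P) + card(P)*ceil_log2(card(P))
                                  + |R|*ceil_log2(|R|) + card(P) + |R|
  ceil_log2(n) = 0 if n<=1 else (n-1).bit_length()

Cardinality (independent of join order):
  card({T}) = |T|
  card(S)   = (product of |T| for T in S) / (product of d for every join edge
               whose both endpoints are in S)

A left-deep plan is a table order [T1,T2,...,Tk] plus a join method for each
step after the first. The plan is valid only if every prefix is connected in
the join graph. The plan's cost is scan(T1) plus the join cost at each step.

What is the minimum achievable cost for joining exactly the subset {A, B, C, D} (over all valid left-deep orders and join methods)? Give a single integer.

5930

Selinger DP over subsets of {A,B,C,D}:
  {A}: scan cost=400, card=400
  {B}: scan cost=80, card=80
  {C}: scan cost=250, card=250
  {D}: scan cost=60, card=60
  {AB}: card=80; try (B,hash)→1920, (B,nl_idx)→3280, (A,merge)→4720, (B,merge)→5040, (A,hash)→7360, (A,nl)→32080 …(+1); best=1920 via (B,hash)
  {AC}: card=2000; try (C,hash)→4800, (A,merge)→6500, (C,merge)→6650, (A,hash)→7700, (A,nl)→100250, (C,nl)→100400; best=4800 via (C,hash)
  {AD}: card=800; try (D,hash)→1520, (A,merge)→4480, (D,merge)→4820, (A,hash)→7320, (A,nl)→24060, (D,nl)→24400; best=1520 via (D,hash)
  {ABC}: card=400; try (C,merge)→4810, (C,hash)→6000, (B,hash)→7920, (B,nl_idx)→19200, (C,nl)→21920, (B,merge)→29440 …(+1); best=4810 via (C,merge)
  {ABD}: card=160; try (D,hash)→2720, (D,merge)→2980, (B,hash)→3440, (D,nl)→6720, (B,nl_idx)→7280, (B,merge)→10960 …(+1); best=2720 via (D,hash)
  {ACD}: card=4000; try (C,hash)→6320, (D,hash)→7520, (C,merge)→12570, (D,merge)→29220, (D,nl)→124800, (C,nl)→201520; best=6320 via (C,hash)
  {ABCD}: card=800; try (D,hash)→5930, (C,merge)→6410, (C,hash)→6880, (D,merge)→9230, (B,hash)→11440, (D,nl)→28810 …(+4); best=5930 via (D,hash)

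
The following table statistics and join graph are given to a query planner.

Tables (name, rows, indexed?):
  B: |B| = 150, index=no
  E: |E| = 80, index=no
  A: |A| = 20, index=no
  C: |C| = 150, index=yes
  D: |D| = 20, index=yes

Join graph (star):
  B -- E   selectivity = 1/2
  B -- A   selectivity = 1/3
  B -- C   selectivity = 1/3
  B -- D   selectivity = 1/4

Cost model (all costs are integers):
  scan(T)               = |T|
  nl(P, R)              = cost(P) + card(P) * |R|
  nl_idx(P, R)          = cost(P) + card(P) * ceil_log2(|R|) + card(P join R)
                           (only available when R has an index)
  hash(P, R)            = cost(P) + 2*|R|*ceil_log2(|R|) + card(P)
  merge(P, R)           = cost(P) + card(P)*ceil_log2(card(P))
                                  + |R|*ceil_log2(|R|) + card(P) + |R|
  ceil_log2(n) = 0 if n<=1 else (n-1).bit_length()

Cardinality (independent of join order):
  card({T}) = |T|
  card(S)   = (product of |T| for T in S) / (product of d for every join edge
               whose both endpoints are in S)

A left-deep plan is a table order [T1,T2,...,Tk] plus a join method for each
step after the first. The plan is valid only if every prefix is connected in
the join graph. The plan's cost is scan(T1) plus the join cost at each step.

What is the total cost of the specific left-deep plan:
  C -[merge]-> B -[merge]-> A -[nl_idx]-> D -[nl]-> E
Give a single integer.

step 1: scan C: cost=150, card=150
step 2: join B via merge
    card(P join B) = 150*150/(3) = 7500
    cost = 150 + 150*8 + 150*8 + 150 + 150 = 2850
step 3: join A via merge
    card(P join A) = 7500*20/(3) = 50000
    cost = 2850 + 7500*13 + 20*5 + 7500 + 20 = 107970
step 4: join D via nl_idx
    card(P join D) = 50000*20/(4) = 250000
    cost = 107970 + 50000*5 + 250000 = 607970
step 5: join E via nl
    card(P join E) = 250000*80/(2) = 10000000
    cost = 607970 + 250000*80 = 20607970

20607970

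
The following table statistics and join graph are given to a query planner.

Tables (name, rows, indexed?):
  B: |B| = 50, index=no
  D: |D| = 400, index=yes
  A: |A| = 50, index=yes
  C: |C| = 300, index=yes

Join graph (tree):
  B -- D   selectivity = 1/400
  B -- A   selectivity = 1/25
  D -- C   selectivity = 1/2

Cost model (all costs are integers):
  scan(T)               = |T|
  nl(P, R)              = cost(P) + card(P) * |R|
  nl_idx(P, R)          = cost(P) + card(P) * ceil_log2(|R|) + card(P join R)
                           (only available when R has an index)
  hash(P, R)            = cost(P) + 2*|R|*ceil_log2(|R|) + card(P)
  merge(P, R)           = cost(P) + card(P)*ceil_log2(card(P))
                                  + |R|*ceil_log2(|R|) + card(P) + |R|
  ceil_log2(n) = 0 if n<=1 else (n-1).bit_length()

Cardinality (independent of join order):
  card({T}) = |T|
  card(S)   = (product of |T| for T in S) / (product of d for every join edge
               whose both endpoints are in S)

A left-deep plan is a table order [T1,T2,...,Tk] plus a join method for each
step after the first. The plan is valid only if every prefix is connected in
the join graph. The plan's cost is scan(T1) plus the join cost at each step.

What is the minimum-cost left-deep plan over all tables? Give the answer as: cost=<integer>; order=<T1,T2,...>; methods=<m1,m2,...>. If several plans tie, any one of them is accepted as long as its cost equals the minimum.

Selinger DP (subsets sized 1..n):
  {B}: scan cost=50, card=50
  {D}: scan cost=400, card=400
  {A}: scan cost=50, card=50
  {C}: scan cost=300, card=300
  {BD}: card=50; try (D,nl_idx)→550, (B,hash)→1400, (D,merge)→4400, (B,merge)→4750, (D,hash)→7300, (D,nl)→20050 …(+1); best=550 via (D,nl_idx)
  {AB}: card=100; try (A,nl_idx)→450, (B,hash)→700, (A,hash)→700, (B,merge)→750, (A,merge)→750, (B,nl)→2550 …(+1); best=450 via (A,nl_idx)
  {CD}: card=60000; try (C,hash)→6200, (D,merge)→7300, (C,merge)→7400, (D,hash)→7800, (D,nl_idx)→63000, (C,nl_idx)→64000 …(+2); best=6200 via (C,hash)
  {ABD}: card=100; try (A,nl_idx)→950, (A,hash)→1200, (A,merge)→1250, (D,nl_idx)→1450, (A,nl)→3050, (D,merge)→5250 …(+2); best=950 via (A,nl_idx)
  {BCD}: card=7500; try (C,merge)→3900, (C,hash)→6000, (C,nl_idx)→8500, (C,nl)→15550, (B,hash)→66800, (B,merge)→1026550 …(+1); best=3900 via (C,merge)
  {ABCD}: card=15000; try (C,merge)→4750, (C,hash)→6450, (A,hash)→12000, (C,nl_idx)→16850, (C,nl)→30950, (A,nl_idx)→63900 …(+2); best=4750 via (C,merge)

cost=4750; order=B,D,A,C; methods=nl_idx,nl_idx,merge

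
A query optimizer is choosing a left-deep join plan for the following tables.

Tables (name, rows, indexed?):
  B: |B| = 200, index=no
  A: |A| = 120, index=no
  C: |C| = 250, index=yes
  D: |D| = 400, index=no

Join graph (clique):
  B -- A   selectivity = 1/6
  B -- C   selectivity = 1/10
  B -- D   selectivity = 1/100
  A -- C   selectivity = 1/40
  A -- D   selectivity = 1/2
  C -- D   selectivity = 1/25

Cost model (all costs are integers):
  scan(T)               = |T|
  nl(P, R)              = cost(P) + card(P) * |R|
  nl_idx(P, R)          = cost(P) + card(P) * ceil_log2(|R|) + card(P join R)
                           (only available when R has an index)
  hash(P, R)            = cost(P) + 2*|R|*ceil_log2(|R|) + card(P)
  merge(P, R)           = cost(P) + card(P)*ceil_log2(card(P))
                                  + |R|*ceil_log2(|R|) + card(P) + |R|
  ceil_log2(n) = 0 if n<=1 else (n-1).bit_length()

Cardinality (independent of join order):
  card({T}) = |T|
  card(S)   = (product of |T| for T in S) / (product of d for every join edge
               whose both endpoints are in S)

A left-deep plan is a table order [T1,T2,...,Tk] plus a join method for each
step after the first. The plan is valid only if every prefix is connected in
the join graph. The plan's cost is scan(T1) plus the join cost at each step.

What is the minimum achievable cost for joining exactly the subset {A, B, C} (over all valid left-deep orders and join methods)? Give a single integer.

5780

Selinger DP over subsets of {A,B,C}:
  {B}: scan cost=200, card=200
  {A}: scan cost=120, card=120
  {C}: scan cost=250, card=250
  {AB}: card=4000; try (A,hash)→2080, (B,merge)→2880, (A,merge)→2960, (B,hash)→3440, (B,nl)→24120, (A,nl)→24200; best=2080 via (A,hash)
  {BC}: card=5000; try (B,hash)→3700, (C,merge)→4250, (B,merge)→4300, (C,hash)→4400, (C,nl_idx)→6800, (C,nl)→50200 …(+1); best=3700 via (B,hash)
  {AC}: card=750; try (C,nl_idx)→1830, (A,hash)→2180, (C,merge)→3330, (A,merge)→3460, (C,hash)→4240, (C,nl)→30120 …(+1); best=1830 via (C,nl_idx)
  {ABC}: card=2500; try (B,hash)→5780, (C,hash)→10080, (A,hash)→10380, (B,merge)→11880, (C,nl_idx)→36580, (C,merge)→56330 …(+4); best=5780 via (B,hash)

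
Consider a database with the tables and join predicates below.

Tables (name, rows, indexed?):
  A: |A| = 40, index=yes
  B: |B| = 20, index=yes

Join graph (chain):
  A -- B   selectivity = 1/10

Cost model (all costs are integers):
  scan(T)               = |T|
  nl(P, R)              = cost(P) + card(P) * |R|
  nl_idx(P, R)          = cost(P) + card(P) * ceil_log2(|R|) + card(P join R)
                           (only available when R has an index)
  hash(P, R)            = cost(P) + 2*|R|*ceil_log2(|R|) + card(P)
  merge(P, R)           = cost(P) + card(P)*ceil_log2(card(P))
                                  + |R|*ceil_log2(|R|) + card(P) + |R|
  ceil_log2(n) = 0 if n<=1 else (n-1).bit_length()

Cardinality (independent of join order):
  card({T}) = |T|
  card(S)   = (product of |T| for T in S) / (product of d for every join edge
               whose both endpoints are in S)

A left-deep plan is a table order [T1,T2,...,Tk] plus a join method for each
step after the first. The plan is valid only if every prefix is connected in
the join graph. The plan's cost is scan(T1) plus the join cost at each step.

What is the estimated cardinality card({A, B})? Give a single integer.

80

Tables in S: A(40), B(20)
Edges inside S: A-B(d=10)
numerator = 40 * 20 = 800
denominator = 10 = 10
card(S) = 800 / 10 = 80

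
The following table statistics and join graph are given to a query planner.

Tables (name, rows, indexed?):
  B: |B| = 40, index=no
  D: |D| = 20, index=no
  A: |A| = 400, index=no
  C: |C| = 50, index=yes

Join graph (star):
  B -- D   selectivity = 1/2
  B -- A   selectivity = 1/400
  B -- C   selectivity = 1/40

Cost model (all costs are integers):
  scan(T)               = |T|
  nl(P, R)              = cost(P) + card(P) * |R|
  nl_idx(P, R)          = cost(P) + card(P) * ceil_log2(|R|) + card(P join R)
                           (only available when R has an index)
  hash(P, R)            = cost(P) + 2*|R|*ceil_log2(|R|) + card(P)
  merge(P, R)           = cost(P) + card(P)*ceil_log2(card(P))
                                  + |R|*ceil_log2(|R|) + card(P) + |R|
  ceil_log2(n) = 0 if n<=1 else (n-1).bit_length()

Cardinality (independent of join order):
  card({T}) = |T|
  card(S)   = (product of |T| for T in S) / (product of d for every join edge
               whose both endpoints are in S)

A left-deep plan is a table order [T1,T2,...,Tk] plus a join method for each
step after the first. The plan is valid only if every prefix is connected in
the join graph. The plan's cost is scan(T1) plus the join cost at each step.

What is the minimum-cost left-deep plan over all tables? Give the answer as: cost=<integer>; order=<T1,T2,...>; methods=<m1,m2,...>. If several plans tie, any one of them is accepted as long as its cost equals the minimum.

cost=1820; order=A,B,C,D; methods=hash,nl_idx,hash

Selinger DP (subsets sized 1..n):
  {B}: scan cost=40, card=40
  {D}: scan cost=20, card=20
  {A}: scan cost=400, card=400
  {C}: scan cost=50, card=50
  {BD}: card=400; try (D,hash)→280, (B,merge)→420, (D,merge)→440, (B,hash)→520, (B,nl)→820, (D,nl)→840; best=280 via (D,hash)
  {AB}: card=40; try (B,hash)→1280, (A,merge)→4320, (B,merge)→4680, (A,hash)→7280, (A,nl)→16040, (B,nl)→16400; best=1280 via (B,hash)
  {BC}: card=50; try (C,nl_idx)→330, (B,hash)→580, (C,merge)→670, (C,hash)→680, (B,merge)→680, (C,nl)→2040 …(+1); best=330 via (C,nl_idx)
  {ABD}: card=400; try (D,hash)→1520, (D,merge)→1680, (D,nl)→2080, (A,hash)→7880, (A,merge)→8280, (A,nl)→160280; best=1520 via (D,hash)
  {BCD}: card=500; try (D,hash)→580, (D,merge)→800, (C,hash)→1280, (D,nl)→1330, (C,nl_idx)→3180, (C,merge)→4630 …(+1); best=580 via (D,hash)
  {ABC}: card=50; try (C,nl_idx)→1570, (C,merge)→1910, (C,hash)→1920, (C,nl)→3280, (A,merge)→4680, (A,hash)→7580 …(+1); best=1570 via (C,nl_idx)
  {ABCD}: card=500; try (D,hash)→1820, (D,merge)→2040, (C,hash)→2520, (D,nl)→2570, (C,nl_idx)→4420, (C,merge)→5870 …(+4); best=1820 via (D,hash)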